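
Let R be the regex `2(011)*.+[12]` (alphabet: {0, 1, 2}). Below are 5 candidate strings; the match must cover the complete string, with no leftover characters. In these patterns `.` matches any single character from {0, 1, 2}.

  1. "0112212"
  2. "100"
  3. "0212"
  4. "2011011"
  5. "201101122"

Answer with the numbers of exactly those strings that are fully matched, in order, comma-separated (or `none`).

1 → no match — must start with "2"
2 → no match — must start with "2"
3 → no match — must start with "2"
4 → match
5 → match

4, 5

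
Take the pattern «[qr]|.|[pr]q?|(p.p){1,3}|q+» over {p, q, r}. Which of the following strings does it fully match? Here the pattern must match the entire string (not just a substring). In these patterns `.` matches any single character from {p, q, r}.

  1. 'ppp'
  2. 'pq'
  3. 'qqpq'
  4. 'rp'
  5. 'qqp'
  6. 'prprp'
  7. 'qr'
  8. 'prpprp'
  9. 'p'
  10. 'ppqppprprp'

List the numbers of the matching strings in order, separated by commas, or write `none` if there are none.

1 → match
2 → match
3 → no match
4 → no match
5 → no match
6 → no match
7 → no match
8 → match
9 → match
10 → no match

1, 2, 8, 9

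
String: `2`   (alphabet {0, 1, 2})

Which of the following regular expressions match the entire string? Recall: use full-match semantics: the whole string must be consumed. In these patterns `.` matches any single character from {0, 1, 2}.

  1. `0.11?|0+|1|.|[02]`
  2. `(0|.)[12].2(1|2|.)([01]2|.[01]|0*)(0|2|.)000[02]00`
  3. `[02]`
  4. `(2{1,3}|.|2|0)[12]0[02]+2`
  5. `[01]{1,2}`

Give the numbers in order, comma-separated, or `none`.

1, 3

1 → match
2 → no match — must end with `00`
3 → match
4 → no match
5 → no match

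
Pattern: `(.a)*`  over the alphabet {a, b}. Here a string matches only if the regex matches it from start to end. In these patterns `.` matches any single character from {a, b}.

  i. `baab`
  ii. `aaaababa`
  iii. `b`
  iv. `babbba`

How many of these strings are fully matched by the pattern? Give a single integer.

i. `baab` → no match
ii. `aaaababa` → match
iii. `b` → no match
iv. `babbba` → no match
Total matched: 1

1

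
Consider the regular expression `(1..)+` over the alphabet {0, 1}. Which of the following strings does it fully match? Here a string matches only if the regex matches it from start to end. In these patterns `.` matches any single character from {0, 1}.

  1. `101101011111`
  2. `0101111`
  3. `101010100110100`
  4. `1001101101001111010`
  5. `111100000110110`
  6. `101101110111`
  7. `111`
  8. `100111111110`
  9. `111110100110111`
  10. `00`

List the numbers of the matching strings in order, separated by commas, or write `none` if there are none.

6, 7, 8, 9

1. `101101011111` → no match
2. `0101111` → no match — must start with `1`
3 → no match
4 → no match
5 → no match
6. `101101110111` → match
7. `111` → match
8. `100111111110` → match
9 → match
10. `00` → no match — must start with `1`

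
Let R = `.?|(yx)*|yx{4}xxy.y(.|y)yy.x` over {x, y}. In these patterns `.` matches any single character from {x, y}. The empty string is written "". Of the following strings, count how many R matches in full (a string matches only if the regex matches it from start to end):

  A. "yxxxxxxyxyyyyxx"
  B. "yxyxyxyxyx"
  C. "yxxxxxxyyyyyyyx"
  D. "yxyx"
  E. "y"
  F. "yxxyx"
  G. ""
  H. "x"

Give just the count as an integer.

7

A → match
B → match
C → match
D → match
E → match
F → no match
G → match
H → match
Total matched: 7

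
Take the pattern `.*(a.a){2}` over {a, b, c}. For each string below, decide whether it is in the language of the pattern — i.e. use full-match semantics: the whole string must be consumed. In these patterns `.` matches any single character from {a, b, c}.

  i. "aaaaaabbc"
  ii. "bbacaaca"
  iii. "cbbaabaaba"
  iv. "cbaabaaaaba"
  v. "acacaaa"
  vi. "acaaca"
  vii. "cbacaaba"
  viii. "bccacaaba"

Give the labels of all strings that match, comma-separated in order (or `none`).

ii, iii, iv, vi, vii, viii

i → no match — must end with "a"
ii → match
iii → match
iv → match
v → no match
vi → match
vii → match
viii → match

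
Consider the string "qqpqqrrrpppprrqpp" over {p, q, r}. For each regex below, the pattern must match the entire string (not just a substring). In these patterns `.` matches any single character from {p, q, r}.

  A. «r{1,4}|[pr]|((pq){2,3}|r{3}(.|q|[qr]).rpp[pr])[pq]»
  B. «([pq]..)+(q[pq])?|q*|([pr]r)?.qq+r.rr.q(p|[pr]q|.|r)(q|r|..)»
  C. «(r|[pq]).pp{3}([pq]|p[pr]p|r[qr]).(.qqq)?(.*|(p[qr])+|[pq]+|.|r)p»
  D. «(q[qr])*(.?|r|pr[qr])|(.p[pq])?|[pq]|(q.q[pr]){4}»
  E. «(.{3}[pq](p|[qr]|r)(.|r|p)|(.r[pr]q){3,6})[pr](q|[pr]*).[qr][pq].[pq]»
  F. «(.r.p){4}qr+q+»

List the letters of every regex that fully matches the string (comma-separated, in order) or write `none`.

A → no match
B → no match
C → no match
D → no match
E → match
F → no match — must end with "q"

E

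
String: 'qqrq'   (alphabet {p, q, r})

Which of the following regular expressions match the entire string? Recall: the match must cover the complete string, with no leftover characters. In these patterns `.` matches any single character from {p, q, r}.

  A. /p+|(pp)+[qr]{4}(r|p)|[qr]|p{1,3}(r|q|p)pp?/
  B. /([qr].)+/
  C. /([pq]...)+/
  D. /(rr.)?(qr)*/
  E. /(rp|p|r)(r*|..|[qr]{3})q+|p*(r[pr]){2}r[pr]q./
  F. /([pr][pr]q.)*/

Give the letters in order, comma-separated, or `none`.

B, C

A → no match
B → match
C → match
D → no match
E → no match
F → no match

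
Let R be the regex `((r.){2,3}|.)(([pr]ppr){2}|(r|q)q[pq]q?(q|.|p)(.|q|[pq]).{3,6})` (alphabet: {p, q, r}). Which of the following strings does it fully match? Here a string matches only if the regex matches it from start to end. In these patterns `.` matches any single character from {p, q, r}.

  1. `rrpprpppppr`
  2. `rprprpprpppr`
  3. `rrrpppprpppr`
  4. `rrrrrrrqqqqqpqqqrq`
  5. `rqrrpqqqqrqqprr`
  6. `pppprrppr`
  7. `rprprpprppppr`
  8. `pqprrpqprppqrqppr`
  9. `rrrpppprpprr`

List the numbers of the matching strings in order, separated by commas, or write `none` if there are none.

2, 3, 4, 6

1. `rrpprpppppr` → no match
2. `rprprpprpppr` → match
3. `rrrpppprpppr` → match
4 → match
5 → no match
6. `pppprrppr` → match
7 → no match
8 → no match
9. `rrrpppprpprr` → no match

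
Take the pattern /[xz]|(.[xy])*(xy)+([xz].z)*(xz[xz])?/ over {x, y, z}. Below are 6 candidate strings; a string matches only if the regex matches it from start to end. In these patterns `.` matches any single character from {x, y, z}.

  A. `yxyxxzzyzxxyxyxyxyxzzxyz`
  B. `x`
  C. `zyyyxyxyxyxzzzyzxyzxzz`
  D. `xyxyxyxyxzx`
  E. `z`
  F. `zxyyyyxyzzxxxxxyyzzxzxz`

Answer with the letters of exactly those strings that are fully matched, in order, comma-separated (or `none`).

A → no match
B → match
C → match
D → match
E → match
F → no match

B, C, D, E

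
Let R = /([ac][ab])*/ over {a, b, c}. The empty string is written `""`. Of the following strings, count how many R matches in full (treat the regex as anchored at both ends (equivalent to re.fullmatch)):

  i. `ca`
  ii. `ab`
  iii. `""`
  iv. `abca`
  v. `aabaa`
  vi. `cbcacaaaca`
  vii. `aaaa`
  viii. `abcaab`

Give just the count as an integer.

7

i → match
ii → match
iii → match
iv → match
v → no match
vi → match
vii → match
viii → match
Total matched: 7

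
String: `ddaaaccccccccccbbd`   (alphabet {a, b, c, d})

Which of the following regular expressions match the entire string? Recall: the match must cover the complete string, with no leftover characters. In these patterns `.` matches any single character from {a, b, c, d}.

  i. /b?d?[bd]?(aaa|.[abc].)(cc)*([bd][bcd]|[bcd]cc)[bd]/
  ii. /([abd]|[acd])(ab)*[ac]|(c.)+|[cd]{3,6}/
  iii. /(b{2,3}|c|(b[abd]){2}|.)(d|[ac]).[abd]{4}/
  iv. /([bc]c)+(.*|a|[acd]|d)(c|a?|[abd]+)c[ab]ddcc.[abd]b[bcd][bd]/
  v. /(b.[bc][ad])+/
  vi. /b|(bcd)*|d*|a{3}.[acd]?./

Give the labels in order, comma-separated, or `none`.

i → match
ii → no match
iii → no match
iv → no match
v → no match — must start with `b`
vi → no match

i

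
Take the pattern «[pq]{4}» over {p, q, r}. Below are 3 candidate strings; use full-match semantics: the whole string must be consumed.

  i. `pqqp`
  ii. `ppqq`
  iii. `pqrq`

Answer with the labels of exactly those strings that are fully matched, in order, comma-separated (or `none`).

i → match
ii → match
iii → no match

i, ii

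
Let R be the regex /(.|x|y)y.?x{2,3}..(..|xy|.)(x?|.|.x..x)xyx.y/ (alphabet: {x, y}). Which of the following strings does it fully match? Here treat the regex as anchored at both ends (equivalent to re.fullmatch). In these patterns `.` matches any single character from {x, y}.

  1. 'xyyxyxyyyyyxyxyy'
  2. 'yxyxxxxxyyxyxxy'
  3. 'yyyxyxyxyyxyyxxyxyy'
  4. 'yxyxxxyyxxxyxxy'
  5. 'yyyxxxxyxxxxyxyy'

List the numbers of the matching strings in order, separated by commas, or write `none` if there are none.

5

1 → no match
2 → no match
3 → no match
4 → no match
5 → match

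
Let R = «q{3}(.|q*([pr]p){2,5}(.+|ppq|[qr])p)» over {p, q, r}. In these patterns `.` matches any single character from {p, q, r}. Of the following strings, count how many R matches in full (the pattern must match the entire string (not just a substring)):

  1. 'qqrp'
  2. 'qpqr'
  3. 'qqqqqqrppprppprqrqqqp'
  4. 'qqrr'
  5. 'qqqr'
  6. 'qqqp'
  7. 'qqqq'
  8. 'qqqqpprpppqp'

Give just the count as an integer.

1 → no match
2 → no match
3 → match
4 → no match
5 → match
6 → match
7 → match
8 → match
Total matched: 5

5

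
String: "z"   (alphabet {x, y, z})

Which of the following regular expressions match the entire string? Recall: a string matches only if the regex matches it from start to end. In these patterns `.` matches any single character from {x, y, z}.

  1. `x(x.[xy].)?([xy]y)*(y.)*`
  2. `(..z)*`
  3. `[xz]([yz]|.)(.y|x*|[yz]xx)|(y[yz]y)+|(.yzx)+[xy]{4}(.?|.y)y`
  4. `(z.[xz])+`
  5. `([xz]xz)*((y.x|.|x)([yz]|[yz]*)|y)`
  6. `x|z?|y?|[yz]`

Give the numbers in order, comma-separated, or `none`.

5, 6

1 → no match — must start with "x"
2 → no match
3 → no match
4 → no match
5 → match
6 → match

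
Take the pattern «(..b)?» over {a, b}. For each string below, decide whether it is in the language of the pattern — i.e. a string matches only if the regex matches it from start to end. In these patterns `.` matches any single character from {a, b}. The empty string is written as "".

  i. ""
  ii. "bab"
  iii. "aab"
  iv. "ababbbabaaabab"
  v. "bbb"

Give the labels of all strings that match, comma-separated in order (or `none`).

i. "" → match
ii. "bab" → match
iii. "aab" → match
iv → no match
v. "bbb" → match

i, ii, iii, v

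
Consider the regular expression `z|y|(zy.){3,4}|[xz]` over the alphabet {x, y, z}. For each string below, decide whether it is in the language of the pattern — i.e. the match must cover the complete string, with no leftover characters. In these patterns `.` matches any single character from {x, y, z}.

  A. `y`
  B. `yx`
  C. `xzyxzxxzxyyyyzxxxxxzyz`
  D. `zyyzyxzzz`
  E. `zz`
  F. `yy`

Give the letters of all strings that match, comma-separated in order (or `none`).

A → match
B → no match
C → no match
D → no match
E → no match
F → no match

A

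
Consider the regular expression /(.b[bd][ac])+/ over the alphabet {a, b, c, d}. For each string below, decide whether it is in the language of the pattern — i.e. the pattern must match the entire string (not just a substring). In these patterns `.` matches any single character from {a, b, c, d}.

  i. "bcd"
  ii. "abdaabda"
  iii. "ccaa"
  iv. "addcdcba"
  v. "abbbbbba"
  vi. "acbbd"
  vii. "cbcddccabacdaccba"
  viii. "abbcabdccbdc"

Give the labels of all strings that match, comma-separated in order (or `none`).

ii, viii

i → no match
ii → match
iii → no match
iv → no match
v → no match
vi → no match
vii → no match
viii → match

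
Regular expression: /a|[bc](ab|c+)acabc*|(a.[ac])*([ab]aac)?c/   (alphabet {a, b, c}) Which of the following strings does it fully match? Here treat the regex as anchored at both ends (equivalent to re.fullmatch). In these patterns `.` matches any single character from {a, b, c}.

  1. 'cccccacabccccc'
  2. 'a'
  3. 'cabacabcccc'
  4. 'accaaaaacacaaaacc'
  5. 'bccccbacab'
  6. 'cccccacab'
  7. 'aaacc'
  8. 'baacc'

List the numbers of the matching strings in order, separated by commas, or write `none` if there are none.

1 → match
2 → match
3 → match
4 → match
5 → no match
6 → match
7 → match
8 → match

1, 2, 3, 4, 6, 7, 8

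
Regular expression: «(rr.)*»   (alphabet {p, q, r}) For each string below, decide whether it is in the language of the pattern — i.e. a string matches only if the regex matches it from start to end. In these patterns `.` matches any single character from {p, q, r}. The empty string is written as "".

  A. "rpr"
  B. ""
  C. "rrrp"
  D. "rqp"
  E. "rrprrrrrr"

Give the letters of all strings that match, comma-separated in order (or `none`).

B, E

A → no match
B → match
C → no match
D → no match
E → match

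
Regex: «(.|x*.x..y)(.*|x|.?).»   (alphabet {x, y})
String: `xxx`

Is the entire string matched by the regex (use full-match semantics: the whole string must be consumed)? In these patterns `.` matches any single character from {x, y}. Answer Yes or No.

Yes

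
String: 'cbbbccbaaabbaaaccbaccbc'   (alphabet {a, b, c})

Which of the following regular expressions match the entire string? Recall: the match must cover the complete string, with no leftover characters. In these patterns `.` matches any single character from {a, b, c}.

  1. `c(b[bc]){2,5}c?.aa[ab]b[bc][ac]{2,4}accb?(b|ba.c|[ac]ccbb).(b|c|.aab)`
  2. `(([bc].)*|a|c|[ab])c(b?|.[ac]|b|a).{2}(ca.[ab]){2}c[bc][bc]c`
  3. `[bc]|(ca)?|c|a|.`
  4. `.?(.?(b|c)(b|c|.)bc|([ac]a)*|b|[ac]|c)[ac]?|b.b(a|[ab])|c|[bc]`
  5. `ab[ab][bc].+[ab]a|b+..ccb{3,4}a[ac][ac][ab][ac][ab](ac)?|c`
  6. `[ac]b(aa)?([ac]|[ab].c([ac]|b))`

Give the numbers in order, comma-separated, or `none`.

1

1 → match
2 → no match
3 → no match
4 → no match
5 → no match
6 → no match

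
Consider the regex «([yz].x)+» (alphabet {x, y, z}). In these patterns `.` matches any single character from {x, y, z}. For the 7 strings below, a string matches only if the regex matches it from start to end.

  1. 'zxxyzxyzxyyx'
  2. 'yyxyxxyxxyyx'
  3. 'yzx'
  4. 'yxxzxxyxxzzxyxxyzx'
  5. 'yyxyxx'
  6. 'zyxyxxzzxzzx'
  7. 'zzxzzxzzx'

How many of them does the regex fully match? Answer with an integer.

1 → match
2 → match
3 → match
4 → match
5 → match
6 → match
7 → match
Total matched: 7

7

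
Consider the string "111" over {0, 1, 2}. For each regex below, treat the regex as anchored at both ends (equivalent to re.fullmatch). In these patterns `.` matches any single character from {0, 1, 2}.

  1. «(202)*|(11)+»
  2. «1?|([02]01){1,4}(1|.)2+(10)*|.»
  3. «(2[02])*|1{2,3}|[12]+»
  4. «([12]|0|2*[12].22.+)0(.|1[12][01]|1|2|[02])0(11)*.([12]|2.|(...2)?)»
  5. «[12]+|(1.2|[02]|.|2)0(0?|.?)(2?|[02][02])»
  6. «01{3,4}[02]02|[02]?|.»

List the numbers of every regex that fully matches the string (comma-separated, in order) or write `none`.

3, 5

1 → no match
2 → no match
3 → match
4 → no match
5 → match
6 → no match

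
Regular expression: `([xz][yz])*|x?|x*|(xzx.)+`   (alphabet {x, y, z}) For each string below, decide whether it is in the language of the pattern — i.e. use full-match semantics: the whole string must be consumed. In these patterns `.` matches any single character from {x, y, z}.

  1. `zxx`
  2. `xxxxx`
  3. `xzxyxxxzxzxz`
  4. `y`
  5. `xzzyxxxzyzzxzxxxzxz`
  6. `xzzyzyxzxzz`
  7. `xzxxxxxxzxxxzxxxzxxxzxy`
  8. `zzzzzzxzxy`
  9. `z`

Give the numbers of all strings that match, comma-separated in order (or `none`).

2, 8

1 → no match
2 → match
3 → no match
4 → no match
5 → no match
6 → no match
7 → no match
8 → match
9 → no match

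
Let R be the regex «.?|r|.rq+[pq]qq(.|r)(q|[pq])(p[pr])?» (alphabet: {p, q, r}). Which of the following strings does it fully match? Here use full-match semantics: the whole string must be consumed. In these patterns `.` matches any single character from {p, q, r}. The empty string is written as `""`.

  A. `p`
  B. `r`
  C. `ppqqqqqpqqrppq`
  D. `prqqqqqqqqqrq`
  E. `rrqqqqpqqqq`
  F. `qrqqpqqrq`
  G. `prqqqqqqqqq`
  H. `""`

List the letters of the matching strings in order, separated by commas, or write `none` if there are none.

A → match
B → match
C → no match
D → match
E → match
F → match
G → match
H → match

A, B, D, E, F, G, H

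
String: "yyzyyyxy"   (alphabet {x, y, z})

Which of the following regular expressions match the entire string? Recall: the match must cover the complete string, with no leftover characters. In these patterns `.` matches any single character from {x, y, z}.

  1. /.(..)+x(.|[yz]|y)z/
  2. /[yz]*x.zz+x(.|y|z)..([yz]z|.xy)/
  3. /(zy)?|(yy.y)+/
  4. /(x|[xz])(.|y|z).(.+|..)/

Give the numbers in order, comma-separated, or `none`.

1 → no match — must end with "z"
2 → no match
3 → match
4 → no match

3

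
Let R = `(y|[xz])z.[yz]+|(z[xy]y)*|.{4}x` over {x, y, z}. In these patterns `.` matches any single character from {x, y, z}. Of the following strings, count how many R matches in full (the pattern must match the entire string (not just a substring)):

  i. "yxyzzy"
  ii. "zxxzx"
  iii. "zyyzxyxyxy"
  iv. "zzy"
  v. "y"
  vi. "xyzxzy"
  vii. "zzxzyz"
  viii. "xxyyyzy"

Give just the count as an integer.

i. "yxyzzy" → no match
ii. "zxxzx" → match
iii. "zyyzxyxyxy" → no match
iv. "zzy" → no match
v. "y" → no match
vi. "xyzxzy" → no match
vii. "zzxzyz" → match
viii. "xxyyyzy" → no match
Total matched: 2

2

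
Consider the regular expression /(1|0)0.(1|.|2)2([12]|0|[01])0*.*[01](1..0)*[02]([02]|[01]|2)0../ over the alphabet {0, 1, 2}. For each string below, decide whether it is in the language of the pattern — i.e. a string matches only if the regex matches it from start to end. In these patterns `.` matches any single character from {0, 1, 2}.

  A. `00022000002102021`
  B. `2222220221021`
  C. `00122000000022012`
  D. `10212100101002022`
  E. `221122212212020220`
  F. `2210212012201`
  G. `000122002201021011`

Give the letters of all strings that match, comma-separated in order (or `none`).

A → match
B → no match
C → match
D → match
E → no match
F → no match
G → match

A, C, D, G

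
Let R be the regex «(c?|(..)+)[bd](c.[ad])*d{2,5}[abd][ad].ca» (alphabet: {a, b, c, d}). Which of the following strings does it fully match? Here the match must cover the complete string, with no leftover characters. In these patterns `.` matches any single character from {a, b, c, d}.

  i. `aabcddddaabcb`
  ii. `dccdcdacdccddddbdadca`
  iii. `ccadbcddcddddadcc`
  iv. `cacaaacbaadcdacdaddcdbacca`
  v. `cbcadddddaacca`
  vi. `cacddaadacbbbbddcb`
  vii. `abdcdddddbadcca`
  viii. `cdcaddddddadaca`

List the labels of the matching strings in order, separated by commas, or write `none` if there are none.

v, viii

i → no match — must end with `ca`
ii → no match
iii → no match — must end with `ca`
iv → no match
v → match
vi → no match — must end with `ca`
vii → no match
viii → match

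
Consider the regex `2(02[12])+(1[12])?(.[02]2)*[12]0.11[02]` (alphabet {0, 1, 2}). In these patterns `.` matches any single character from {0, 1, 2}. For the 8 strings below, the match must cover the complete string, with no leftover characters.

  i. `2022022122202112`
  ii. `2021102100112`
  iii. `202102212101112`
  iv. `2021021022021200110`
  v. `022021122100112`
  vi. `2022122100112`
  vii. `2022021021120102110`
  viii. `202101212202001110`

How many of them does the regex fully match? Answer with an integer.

i → match
ii → match
iii → match
iv → match
v → no match — must start with `202`
vi → match
vii → no match
viii → no match
Total matched: 5

5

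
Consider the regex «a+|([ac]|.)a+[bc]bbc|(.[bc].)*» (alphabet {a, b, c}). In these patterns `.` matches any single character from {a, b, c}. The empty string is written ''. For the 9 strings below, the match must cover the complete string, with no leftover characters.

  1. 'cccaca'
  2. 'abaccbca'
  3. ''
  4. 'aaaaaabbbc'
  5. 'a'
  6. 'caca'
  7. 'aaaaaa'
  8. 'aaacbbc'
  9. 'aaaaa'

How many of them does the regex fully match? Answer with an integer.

7

1 → match
2 → no match
3 → match
4 → match
5 → match
6 → no match
7 → match
8 → match
9 → match
Total matched: 7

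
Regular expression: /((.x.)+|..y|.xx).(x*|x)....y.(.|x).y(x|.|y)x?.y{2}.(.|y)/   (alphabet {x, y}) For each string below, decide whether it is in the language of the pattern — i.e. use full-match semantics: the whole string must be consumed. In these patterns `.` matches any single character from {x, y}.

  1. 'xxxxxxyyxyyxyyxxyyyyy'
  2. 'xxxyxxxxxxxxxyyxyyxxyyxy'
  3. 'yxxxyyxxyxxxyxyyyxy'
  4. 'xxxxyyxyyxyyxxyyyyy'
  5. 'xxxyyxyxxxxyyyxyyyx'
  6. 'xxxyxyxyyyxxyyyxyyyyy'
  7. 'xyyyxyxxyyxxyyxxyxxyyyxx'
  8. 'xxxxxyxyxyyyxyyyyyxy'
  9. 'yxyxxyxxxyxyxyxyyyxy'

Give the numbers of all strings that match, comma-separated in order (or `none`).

1 → match
2 → match
3 → match
4 → no match
5 → no match
6 → match
7 → no match
8 → match
9 → match

1, 2, 3, 6, 8, 9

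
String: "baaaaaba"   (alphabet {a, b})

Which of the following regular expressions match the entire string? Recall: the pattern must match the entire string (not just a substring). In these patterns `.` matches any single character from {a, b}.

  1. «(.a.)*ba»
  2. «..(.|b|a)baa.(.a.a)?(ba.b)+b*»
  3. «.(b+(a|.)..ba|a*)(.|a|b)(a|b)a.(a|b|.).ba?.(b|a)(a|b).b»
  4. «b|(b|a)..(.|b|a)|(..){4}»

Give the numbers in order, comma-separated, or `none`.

1 → match
2 → no match
3 → no match — must end with "b"
4 → match

1, 4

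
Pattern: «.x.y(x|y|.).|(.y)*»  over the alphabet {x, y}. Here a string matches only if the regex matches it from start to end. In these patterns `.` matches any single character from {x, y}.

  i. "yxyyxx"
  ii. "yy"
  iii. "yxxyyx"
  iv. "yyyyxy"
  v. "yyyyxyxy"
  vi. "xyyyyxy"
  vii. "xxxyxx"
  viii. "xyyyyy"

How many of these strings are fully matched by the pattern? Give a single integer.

7

i → match
ii → match
iii → match
iv → match
v → match
vi → no match
vii → match
viii → match
Total matched: 7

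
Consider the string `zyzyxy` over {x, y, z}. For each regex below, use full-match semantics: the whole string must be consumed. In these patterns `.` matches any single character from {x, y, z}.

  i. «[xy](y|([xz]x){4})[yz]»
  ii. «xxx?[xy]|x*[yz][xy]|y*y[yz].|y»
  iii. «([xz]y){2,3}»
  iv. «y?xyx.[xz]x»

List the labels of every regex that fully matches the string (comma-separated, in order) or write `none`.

iii

i → no match
ii → no match
iii → match
iv → no match — must end with `x`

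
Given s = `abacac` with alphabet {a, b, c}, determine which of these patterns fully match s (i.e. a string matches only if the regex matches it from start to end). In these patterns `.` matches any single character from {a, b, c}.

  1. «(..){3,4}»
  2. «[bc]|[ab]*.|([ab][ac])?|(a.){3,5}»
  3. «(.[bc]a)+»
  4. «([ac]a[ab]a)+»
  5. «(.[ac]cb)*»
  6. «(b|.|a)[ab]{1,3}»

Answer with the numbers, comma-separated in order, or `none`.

1, 2

1 → match
2 → match
3 → no match — must end with `a`
4 → no match — must end with `a`
5 → no match
6 → no match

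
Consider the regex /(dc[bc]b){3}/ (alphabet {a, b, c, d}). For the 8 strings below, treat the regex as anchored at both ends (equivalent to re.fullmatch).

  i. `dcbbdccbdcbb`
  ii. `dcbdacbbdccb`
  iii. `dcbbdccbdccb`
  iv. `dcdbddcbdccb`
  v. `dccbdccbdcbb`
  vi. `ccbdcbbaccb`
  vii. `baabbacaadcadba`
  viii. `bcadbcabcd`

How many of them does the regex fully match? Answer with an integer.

3

i → match
ii → no match
iii → match
iv → no match
v → match
vi → no match — must start with `dc`
vii → no match — must start with `dc`
viii → no match — must start with `dc`
Total matched: 3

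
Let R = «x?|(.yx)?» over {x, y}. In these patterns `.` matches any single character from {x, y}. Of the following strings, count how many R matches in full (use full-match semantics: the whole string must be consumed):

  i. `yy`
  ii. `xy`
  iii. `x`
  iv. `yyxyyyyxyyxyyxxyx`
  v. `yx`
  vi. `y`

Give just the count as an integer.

1

i → no match
ii → no match
iii → match
iv → no match
v → no match
vi → no match
Total matched: 1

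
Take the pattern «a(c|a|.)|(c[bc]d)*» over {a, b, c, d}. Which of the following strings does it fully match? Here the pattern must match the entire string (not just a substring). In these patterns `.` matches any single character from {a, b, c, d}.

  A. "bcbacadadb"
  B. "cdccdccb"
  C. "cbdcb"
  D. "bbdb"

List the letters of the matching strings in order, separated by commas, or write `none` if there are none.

none

A → no match
B → no match
C → no match
D → no match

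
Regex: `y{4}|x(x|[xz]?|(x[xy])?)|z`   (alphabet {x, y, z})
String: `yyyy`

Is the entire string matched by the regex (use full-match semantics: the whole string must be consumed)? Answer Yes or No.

Yes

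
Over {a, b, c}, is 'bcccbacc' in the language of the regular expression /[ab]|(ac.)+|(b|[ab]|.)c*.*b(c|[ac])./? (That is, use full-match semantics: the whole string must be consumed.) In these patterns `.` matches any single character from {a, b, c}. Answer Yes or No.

No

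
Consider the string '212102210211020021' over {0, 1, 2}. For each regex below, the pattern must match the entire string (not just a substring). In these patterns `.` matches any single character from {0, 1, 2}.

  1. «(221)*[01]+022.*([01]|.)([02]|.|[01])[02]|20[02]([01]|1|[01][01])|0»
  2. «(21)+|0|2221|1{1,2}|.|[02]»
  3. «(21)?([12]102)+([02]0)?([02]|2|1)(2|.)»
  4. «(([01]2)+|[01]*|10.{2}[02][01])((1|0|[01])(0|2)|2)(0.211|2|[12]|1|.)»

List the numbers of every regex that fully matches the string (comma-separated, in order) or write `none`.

3

1 → no match
2 → no match
3 → match
4 → no match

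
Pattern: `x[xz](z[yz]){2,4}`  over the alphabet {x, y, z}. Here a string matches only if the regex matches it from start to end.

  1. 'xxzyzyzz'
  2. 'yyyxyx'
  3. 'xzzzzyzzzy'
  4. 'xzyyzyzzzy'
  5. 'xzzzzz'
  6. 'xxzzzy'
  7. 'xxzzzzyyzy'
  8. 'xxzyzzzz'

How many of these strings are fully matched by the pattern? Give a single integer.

5

1 → match
2 → no match — must start with 'x'
3 → match
4 → no match
5 → match
6 → match
7 → no match
8 → match
Total matched: 5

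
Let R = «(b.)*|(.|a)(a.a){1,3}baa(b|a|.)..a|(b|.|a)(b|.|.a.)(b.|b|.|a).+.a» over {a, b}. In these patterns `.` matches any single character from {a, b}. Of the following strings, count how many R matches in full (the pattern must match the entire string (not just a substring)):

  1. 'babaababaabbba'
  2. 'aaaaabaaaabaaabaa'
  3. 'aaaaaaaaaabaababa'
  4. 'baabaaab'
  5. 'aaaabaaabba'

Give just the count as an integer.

1 → match
2 → match
3 → match
4 → no match
5 → match
Total matched: 4

4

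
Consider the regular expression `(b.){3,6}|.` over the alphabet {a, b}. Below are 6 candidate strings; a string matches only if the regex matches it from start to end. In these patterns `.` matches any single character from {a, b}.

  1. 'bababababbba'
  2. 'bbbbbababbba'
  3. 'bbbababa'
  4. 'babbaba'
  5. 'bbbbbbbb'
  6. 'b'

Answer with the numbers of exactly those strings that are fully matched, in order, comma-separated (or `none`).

1, 2, 3, 5, 6

1 → match
2 → match
3 → match
4 → no match
5 → match
6 → match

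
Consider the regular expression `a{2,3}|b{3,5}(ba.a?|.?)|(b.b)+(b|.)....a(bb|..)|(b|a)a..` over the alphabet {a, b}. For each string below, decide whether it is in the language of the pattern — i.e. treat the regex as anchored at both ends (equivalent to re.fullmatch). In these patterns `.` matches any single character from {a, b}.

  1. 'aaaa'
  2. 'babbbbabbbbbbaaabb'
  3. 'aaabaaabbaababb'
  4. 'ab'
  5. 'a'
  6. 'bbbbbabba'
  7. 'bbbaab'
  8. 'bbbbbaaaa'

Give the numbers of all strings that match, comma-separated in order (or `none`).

1

1 → match
2 → no match
3 → no match
4 → no match
5 → no match
6 → no match
7 → no match
8 → no match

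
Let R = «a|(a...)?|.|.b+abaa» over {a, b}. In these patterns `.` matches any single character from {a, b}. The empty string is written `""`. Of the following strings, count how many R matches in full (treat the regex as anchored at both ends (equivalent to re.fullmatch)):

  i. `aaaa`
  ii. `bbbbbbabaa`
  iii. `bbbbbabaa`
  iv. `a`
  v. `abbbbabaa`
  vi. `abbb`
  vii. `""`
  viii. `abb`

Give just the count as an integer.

i. `aaaa` → match
ii. `bbbbbbabaa` → match
iii. `bbbbbabaa` → match
iv. `a` → match
v. `abbbbabaa` → match
vi. `abbb` → match
vii. `""` → match
viii. `abb` → no match
Total matched: 7

7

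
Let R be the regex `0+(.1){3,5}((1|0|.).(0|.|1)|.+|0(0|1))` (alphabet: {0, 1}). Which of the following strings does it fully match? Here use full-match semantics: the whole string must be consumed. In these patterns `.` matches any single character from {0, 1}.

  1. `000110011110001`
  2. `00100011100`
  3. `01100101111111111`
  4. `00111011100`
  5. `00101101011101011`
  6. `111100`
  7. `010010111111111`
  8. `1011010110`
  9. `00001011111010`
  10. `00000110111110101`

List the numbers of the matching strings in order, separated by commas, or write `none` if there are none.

1 → no match
2 → no match
3 → no match
4 → match
5 → no match
6 → no match — must start with `0`
7 → no match
8 → no match — must start with `0`
9 → match
10 → match

4, 9, 10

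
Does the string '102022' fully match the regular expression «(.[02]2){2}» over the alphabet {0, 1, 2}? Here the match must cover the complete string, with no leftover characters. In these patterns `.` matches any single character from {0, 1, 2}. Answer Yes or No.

Yes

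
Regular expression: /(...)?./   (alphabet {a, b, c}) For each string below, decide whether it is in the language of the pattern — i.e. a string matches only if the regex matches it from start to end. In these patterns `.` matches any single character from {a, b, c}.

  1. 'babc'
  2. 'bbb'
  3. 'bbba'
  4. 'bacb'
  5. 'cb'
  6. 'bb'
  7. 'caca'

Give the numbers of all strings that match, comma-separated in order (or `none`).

1, 3, 4, 7

1 → match
2 → no match
3 → match
4 → match
5 → no match
6 → no match
7 → match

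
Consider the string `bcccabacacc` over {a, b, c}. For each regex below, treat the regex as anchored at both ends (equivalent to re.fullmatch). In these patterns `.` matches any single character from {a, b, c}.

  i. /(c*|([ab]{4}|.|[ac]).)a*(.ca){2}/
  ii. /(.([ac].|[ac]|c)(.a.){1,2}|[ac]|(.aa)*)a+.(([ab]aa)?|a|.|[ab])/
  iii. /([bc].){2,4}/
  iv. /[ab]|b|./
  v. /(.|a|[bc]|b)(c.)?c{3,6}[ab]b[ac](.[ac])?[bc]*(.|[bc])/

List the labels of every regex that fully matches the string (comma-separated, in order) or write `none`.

i → no match — must end with `ca`
ii → no match
iii → no match
iv → no match
v → match

v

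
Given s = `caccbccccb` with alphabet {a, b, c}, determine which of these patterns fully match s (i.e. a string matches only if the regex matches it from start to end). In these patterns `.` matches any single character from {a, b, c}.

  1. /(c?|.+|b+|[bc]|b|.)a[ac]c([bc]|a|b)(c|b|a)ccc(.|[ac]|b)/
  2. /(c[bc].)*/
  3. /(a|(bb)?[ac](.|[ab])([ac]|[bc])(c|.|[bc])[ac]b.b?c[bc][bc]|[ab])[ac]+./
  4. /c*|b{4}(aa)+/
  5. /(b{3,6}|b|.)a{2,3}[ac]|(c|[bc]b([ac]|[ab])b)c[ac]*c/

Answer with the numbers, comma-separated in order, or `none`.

1 → match
2 → no match
3 → no match
4 → no match
5 → no match

1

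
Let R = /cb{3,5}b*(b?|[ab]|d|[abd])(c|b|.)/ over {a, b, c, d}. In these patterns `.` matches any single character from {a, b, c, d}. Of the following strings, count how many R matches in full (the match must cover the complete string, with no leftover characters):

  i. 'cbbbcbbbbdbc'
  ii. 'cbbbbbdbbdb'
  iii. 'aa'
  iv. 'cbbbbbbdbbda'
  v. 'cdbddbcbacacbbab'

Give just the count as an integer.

0

i → no match
ii → no match
iii → no match — must start with 'cb'
iv → no match
v → no match — must start with 'cb'
Total matched: 0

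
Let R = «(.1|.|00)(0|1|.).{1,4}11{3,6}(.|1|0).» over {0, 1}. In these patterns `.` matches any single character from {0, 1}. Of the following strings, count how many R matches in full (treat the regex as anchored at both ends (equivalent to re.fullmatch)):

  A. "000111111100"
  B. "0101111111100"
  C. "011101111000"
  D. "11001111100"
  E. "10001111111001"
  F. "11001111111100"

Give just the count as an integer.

4

A → match
B → match
C → no match
D → match
E → no match
F → match
Total matched: 4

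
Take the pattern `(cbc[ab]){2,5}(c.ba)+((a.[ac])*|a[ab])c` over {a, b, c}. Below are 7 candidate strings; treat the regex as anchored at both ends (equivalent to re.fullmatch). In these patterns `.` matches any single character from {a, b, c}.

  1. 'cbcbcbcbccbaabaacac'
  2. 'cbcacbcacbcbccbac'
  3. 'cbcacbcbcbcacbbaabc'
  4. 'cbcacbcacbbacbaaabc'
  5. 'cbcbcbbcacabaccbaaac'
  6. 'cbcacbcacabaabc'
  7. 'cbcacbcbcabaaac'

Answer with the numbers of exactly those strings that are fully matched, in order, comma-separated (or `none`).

1, 2, 3, 6, 7

1 → match
2 → match
3 → match
4 → no match
5 → no match
6 → match
7 → match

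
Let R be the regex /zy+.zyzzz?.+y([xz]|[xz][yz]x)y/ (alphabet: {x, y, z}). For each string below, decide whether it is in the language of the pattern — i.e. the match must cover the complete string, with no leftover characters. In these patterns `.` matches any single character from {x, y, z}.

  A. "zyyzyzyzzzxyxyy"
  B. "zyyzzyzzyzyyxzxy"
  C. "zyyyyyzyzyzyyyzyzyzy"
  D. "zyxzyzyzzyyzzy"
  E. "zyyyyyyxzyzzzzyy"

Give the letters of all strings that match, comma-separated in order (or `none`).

B

A → no match
B → match
C → no match
D → no match
E → no match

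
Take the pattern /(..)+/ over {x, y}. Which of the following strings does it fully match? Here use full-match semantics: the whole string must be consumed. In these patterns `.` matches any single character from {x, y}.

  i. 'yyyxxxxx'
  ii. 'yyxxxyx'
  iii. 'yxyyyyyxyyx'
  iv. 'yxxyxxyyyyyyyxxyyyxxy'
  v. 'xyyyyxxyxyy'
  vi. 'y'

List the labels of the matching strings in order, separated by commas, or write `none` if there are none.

i → match
ii → no match
iii → no match
iv → no match
v → no match
vi → no match

i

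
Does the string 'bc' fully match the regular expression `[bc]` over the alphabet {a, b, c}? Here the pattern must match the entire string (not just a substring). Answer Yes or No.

No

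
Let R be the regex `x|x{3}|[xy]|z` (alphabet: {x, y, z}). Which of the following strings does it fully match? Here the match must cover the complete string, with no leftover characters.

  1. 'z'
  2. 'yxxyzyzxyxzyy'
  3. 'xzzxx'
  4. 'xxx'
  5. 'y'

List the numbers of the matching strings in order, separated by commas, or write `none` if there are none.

1. 'z' → match
2 → no match
3. 'xzzxx' → no match
4. 'xxx' → match
5. 'y' → match

1, 4, 5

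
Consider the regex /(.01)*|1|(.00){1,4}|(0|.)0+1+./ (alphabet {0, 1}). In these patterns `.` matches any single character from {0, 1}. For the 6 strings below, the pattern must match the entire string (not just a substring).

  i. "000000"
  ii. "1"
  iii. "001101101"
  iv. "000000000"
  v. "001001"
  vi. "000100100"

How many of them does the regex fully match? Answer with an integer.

i → match
ii → match
iii → match
iv → match
v → match
vi → match
Total matched: 6

6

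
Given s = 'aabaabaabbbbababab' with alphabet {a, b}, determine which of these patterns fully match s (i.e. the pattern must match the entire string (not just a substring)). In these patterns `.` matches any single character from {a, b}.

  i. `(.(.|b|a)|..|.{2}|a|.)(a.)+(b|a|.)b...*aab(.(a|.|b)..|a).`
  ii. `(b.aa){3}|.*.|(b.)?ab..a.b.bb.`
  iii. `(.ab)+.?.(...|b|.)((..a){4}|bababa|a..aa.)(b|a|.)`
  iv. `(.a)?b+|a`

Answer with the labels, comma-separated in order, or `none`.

ii, iii

i → no match
ii → match
iii → match
iv → no match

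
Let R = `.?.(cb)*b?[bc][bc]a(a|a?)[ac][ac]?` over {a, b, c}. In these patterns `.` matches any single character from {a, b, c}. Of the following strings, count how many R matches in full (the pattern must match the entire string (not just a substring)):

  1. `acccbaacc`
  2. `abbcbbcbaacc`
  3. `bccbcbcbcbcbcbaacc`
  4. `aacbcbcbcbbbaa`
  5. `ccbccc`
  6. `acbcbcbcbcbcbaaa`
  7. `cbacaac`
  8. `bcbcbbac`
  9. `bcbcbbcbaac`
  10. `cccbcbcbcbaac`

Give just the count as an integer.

1 → no match
2 → no match
3 → match
4 → match
5 → no match
6 → match
7 → no match
8 → no match
9 → match
10 → match
Total matched: 5

5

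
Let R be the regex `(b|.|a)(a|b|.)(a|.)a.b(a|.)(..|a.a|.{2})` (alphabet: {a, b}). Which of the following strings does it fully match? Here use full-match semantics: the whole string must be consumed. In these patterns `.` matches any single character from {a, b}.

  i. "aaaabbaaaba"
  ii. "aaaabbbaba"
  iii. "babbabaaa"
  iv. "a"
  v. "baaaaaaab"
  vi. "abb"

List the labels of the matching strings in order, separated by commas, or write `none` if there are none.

ii

i → no match
ii → match
iii → no match
iv → no match
v → no match
vi → no match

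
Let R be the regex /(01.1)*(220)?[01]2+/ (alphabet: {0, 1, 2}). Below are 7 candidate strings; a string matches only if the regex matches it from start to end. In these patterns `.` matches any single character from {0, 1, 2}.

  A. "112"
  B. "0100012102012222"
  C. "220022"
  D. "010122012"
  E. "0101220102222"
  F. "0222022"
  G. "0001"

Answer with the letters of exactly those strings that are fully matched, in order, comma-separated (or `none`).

A → no match
B → no match
C → match
D → match
E → no match
F → no match
G → no match — must end with "2"

C, D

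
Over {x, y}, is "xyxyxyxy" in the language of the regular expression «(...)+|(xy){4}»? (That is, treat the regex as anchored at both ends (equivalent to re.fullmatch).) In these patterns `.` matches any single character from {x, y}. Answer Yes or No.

Yes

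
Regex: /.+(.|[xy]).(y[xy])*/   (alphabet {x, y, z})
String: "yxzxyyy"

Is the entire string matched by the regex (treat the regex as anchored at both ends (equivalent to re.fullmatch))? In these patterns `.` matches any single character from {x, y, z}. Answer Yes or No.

Yes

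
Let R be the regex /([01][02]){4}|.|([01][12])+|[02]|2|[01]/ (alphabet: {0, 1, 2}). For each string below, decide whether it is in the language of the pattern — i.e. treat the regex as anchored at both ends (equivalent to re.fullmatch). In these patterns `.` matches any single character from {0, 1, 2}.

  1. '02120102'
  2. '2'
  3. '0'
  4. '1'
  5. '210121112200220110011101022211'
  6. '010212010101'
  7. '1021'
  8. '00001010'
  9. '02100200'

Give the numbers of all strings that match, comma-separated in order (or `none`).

1, 2, 3, 4, 6, 8, 9

1. '02120102' → match
2. '2' → match
3. '0' → match
4. '1' → match
5 → no match
6. '010212010101' → match
7. '1021' → no match
8. '00001010' → match
9. '02100200' → match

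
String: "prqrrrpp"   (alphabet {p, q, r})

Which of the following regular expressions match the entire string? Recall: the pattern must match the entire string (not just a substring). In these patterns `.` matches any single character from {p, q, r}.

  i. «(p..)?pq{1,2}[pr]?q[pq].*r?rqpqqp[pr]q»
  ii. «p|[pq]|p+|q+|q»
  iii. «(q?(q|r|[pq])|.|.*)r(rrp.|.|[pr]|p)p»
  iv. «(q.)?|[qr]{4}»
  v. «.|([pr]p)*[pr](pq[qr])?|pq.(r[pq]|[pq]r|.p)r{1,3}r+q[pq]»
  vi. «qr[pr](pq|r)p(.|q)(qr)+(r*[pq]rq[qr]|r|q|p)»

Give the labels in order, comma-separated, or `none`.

i → no match — must end with "q"
ii → no match
iii → match
iv → no match
v → no match
vi → no match — must start with "qr"

iii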